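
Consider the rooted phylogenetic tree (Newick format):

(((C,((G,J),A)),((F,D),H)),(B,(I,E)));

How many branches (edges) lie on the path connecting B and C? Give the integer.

5

The MRCA of B and C is the root of the tree.
From B up to that node: 2 branches. From C up to the same node: 3 branches. Total: 2 + 3 = 5.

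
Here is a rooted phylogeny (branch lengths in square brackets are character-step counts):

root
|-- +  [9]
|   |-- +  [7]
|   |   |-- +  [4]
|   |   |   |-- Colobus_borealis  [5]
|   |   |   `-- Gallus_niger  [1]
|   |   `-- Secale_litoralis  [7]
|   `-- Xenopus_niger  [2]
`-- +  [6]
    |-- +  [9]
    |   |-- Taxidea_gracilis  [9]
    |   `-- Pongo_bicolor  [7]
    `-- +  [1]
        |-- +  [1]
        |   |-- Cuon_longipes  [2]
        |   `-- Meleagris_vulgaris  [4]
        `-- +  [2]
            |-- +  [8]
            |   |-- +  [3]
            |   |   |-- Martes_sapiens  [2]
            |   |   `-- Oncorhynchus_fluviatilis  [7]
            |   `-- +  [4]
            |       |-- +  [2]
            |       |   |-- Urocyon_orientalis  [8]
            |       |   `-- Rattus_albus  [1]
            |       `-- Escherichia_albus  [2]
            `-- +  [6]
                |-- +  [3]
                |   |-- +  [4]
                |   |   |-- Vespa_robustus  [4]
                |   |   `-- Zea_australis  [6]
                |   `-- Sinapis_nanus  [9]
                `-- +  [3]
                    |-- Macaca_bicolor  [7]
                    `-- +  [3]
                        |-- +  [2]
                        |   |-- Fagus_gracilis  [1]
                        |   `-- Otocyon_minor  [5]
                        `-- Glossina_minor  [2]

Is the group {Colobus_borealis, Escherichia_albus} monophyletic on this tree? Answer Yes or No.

No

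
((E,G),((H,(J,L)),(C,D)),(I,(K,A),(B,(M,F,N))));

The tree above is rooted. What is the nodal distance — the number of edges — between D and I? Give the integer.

The MRCA of D and I is the root of the tree.
From D up to that node: 3 branches. From I up to the same node: 2 branches. Total: 3 + 2 = 5.

5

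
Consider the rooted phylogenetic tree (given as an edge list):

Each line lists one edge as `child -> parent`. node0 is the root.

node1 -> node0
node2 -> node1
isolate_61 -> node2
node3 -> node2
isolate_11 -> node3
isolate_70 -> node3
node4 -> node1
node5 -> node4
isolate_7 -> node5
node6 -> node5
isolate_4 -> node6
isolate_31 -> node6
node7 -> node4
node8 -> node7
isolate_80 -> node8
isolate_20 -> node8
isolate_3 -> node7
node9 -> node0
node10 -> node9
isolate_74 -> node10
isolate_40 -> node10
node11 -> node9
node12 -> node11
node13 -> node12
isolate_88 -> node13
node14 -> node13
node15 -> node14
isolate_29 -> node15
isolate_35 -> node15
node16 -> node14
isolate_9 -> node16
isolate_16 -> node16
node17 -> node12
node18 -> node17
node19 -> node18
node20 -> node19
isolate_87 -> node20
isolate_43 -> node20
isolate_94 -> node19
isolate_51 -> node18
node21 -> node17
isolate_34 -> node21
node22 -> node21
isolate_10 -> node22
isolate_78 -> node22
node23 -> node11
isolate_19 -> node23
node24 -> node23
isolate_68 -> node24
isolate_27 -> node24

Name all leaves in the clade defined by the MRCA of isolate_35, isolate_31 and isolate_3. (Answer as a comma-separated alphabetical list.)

isolate_10, isolate_11, isolate_16, isolate_19, isolate_20, isolate_27, isolate_29, isolate_3, isolate_31, isolate_34, isolate_35, isolate_4, isolate_40, isolate_43, isolate_51, isolate_61, isolate_68, isolate_7, isolate_70, isolate_74, isolate_78, isolate_80, isolate_87, isolate_88, isolate_9, isolate_94

Tracing isolate_35: it sits inside (isolate_29,isolate_35).
Tracing isolate_31: it sits inside (isolate_4,isolate_31).
Tracing isolate_3: it sits inside ((isolate_80,isolate_20),isolate_3).
The smallest clade enclosing all 3 is the whole tree (their MRCA is the root), so the answer is all 26 tips in alphabetical order.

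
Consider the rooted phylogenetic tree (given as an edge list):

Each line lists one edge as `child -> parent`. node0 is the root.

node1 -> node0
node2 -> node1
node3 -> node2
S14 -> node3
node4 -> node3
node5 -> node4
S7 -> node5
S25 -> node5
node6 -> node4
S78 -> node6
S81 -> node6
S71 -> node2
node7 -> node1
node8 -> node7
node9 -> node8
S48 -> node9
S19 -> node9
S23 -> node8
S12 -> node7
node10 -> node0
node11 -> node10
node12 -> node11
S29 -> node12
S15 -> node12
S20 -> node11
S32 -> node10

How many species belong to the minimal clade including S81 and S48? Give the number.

The MRCA of S81 and S48 is the node subtending (((S14,((S7,S25),(S78,S81))),S71),(((S48,S19),S23),S12)).
That clade contains 10 terminal taxa: S12, S14, S19, S23, S25, S48, S7, S71, S78, S81.

10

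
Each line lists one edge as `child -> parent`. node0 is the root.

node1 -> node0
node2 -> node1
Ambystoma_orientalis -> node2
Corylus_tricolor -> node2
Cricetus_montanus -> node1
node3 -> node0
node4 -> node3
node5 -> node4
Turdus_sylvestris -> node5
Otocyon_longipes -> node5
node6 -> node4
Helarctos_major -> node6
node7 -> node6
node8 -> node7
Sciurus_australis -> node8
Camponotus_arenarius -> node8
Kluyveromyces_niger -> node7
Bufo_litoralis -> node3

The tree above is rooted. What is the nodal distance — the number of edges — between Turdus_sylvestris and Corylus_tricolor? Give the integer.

7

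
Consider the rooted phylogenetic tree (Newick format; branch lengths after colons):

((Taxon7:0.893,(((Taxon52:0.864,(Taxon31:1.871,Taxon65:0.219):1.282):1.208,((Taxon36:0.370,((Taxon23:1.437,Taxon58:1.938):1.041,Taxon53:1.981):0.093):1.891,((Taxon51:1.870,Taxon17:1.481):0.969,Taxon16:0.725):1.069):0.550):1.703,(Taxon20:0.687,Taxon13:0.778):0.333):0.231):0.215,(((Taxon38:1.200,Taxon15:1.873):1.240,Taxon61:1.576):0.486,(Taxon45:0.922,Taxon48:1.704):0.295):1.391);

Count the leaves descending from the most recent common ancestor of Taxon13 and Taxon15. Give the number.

18

The MRCA of Taxon13 and Taxon15 is the root, so the clade is the entire tree.
That clade contains 18 terminal taxa: Taxon13, Taxon15, Taxon16, Taxon17, Taxon20, Taxon23, Taxon31, Taxon36, Taxon38, Taxon45, Taxon48, Taxon51, Taxon52, Taxon53, Taxon58, Taxon61, Taxon65, Taxon7.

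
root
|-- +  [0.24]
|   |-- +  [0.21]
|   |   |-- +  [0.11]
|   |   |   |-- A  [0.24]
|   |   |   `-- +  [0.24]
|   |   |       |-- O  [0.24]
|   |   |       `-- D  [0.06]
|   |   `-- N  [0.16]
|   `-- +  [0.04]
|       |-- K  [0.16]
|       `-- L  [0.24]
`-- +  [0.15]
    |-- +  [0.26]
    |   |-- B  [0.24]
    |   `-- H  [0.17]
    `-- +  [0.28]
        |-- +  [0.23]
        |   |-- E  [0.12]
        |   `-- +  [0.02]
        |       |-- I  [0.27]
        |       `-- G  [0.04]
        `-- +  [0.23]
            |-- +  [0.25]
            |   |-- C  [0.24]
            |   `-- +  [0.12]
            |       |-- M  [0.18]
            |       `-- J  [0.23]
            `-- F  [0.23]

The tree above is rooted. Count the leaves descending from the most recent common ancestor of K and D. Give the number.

The MRCA of K and D is the node subtending (((A,(O,D)),N),(K,L)).
That clade contains 6 terminal taxa: A, D, K, L, N, O.

6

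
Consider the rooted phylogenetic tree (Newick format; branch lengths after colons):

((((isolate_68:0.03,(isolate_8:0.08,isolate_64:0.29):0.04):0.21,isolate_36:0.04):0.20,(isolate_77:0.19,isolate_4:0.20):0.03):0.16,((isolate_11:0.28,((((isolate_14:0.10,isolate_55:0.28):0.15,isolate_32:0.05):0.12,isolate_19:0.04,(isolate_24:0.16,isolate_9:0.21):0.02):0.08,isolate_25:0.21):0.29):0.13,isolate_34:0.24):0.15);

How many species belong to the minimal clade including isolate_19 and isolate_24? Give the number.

6

The MRCA of isolate_19 and isolate_24 is the node subtending (((isolate_14,isolate_55),isolate_32),isolate_19,(isolate_24,isolate_9)).
That clade contains 6 terminal taxa: isolate_14, isolate_19, isolate_24, isolate_32, isolate_55, isolate_9.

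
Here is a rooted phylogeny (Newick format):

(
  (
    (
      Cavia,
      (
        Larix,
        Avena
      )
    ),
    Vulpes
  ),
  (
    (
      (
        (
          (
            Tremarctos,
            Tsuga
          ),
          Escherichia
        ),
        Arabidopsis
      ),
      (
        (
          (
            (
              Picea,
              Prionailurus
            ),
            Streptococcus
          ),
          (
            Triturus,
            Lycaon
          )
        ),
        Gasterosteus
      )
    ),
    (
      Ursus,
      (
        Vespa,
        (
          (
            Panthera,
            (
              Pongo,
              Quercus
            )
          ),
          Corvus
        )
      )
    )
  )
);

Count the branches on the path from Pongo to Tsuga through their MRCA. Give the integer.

The MRCA of Pongo and Tsuga is the node subtending (((((Tremarctos,Tsuga),Escherichia),Arabidopsis),((((Picea,Prionailurus),Streptococcus),(Triturus,Lycaon)),Gasterosteus)),(Ursus,(Vespa,((Panthera,(Pongo,Quercus)),Corvus)))).
From Pongo up to that node: 6 branches. From Tsuga up to the same node: 5 branches. Total: 6 + 5 = 11.

11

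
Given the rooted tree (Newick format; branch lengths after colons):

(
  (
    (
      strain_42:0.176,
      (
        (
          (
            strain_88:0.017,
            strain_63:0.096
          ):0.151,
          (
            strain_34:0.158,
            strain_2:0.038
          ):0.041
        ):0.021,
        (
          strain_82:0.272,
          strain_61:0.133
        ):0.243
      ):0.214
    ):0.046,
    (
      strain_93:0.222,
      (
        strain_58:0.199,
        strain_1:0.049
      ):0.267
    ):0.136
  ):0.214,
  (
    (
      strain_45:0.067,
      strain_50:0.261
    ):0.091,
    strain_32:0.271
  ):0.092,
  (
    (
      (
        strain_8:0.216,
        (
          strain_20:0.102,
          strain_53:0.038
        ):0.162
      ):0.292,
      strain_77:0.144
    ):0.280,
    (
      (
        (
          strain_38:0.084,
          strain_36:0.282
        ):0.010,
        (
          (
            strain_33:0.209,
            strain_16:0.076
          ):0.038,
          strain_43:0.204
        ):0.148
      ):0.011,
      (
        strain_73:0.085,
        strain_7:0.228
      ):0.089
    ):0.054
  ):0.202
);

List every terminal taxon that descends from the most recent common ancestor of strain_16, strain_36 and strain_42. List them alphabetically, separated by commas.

Tracing strain_16: it sits inside (strain_33,strain_16).
Tracing strain_36: it sits inside (strain_38,strain_36).
Tracing strain_42: it sits inside (strain_42,(((strain_88,strain_63),(strain_34,strain_2)),(strain_82,strain_61))).
The smallest clade enclosing all 3 is the whole tree (their MRCA is the root), so the answer is all 24 tips in alphabetical order.

strain_1, strain_16, strain_2, strain_20, strain_32, strain_33, strain_34, strain_36, strain_38, strain_42, strain_43, strain_45, strain_50, strain_53, strain_58, strain_61, strain_63, strain_7, strain_73, strain_77, strain_8, strain_82, strain_88, strain_93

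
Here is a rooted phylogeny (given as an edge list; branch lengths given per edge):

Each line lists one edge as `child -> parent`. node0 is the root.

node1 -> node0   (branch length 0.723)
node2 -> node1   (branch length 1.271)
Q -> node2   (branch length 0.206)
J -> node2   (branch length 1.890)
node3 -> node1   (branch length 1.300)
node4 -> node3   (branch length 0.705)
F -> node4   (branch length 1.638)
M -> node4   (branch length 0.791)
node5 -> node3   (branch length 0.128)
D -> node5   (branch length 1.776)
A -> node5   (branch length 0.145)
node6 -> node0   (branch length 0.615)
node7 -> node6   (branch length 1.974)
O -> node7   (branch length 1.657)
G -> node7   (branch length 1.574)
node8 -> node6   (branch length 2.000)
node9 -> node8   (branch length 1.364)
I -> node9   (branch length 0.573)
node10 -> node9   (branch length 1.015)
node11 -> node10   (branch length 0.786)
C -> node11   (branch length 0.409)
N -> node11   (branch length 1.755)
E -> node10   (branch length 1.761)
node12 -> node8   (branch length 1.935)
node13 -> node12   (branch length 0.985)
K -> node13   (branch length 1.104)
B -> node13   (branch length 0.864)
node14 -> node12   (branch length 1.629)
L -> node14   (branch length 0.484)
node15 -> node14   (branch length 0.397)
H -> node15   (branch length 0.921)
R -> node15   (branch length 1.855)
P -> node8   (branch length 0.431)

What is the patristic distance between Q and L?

8.863

The path runs Q → … → MRCA → … → L; the MRCA is the root of the tree.
Branch lengths along that path: 0.206 + 1.271 + 0.723 + 0.615 + 2.000 + 1.935 + 1.629 + 0.484 = 8.863.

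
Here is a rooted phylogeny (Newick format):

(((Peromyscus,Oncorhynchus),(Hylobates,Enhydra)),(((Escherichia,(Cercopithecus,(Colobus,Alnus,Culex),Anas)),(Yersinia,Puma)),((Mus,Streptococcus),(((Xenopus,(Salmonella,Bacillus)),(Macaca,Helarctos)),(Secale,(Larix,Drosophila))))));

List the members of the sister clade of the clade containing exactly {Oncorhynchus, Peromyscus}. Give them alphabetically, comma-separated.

The clade containing exactly {Oncorhynchus, Peromyscus} attaches to the tree at the node subtending ((Peromyscus,Oncorhynchus),(Hylobates,Enhydra)).
The other lineage descending from that same node — the sister group — is (Hylobates,Enhydra); its 2 tips in alphabetical order are the answer.

Enhydra, Hylobates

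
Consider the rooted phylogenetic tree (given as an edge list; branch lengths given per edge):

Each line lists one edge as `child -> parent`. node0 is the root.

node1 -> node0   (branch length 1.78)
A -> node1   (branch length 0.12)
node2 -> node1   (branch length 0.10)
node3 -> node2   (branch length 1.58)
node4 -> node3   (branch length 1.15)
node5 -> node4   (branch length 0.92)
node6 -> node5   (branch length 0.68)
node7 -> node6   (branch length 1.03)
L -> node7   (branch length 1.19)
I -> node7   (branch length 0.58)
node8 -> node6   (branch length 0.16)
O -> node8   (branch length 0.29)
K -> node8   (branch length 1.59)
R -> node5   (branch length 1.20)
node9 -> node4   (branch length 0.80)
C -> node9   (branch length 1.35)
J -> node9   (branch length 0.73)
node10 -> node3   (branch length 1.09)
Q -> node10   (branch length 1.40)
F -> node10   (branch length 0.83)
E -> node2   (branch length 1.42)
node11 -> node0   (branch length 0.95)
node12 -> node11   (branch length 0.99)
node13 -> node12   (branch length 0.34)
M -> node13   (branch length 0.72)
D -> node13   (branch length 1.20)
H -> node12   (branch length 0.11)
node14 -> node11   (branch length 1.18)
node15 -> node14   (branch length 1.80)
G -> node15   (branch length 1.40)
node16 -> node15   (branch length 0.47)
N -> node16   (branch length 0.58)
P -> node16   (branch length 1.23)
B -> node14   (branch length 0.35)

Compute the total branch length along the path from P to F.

11.01

The path runs P → … → MRCA → … → F; the MRCA is the root of the tree.
Branch lengths along that path: 1.23 + 0.47 + 1.80 + 1.18 + 0.95 + 1.78 + 0.10 + 1.58 + 1.09 + 0.83 = 11.01.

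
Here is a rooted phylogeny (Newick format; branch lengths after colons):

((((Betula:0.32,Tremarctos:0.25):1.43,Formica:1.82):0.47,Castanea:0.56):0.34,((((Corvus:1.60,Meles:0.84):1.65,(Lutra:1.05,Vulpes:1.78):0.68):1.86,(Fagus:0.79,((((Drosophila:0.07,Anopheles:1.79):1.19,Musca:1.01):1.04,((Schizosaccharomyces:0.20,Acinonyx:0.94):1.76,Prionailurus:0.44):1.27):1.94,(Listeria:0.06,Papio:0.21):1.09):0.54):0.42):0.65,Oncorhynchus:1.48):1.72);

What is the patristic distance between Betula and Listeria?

7.04

The path runs Betula → … → MRCA → … → Listeria; the MRCA is the root of the tree.
Branch lengths along that path: 0.32 + 1.43 + 0.47 + 0.34 + 1.72 + 0.65 + 0.42 + 0.54 + 1.09 + 0.06 = 7.04.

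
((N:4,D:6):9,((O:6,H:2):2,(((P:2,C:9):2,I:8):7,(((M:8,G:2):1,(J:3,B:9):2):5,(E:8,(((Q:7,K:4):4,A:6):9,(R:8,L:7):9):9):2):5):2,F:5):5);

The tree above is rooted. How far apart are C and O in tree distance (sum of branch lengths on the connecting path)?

The path runs C → … → MRCA → … → O; the MRCA is the node subtending ((O,H),(((P,C),I),(((M,G),(J,B)),(E,(((Q,K),A),(R,L))))),F).
Branch lengths along that path: 9 + 2 + 7 + 2 + 2 + 6 = 28.

28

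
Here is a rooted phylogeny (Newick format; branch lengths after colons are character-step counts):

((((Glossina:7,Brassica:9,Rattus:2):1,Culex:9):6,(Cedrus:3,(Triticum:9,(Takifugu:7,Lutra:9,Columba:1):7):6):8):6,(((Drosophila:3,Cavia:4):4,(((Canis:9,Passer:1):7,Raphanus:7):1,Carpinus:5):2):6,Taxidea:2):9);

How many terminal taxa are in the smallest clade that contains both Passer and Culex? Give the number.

16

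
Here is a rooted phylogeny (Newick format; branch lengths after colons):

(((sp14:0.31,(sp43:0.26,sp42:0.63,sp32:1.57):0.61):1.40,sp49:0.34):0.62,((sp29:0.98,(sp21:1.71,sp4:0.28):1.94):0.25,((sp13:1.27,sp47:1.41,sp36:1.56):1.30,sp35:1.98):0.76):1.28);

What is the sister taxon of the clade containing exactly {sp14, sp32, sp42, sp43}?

sp49

The clade containing exactly {sp14, sp32, sp42, sp43} attaches to the tree at the node subtending ((sp14,(sp43,sp42,sp32)),sp49).
The other lineage descending from that same node — the sister group — is the single tip sp49.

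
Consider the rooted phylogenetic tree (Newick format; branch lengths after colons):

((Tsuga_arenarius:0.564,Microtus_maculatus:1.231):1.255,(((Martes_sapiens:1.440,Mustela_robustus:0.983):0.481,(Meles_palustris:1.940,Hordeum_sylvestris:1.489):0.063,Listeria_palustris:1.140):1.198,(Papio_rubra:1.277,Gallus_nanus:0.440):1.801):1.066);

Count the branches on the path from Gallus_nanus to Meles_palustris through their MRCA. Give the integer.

The MRCA of Gallus_nanus and Meles_palustris is the node subtending (((Martes_sapiens,Mustela_robustus),(Meles_palustris,Hordeum_sylvestris),Listeria_palustris),(Papio_rubra,Gallus_nanus)).
From Gallus_nanus up to that node: 2 branches. From Meles_palustris up to the same node: 3 branches. Total: 2 + 3 = 5.

5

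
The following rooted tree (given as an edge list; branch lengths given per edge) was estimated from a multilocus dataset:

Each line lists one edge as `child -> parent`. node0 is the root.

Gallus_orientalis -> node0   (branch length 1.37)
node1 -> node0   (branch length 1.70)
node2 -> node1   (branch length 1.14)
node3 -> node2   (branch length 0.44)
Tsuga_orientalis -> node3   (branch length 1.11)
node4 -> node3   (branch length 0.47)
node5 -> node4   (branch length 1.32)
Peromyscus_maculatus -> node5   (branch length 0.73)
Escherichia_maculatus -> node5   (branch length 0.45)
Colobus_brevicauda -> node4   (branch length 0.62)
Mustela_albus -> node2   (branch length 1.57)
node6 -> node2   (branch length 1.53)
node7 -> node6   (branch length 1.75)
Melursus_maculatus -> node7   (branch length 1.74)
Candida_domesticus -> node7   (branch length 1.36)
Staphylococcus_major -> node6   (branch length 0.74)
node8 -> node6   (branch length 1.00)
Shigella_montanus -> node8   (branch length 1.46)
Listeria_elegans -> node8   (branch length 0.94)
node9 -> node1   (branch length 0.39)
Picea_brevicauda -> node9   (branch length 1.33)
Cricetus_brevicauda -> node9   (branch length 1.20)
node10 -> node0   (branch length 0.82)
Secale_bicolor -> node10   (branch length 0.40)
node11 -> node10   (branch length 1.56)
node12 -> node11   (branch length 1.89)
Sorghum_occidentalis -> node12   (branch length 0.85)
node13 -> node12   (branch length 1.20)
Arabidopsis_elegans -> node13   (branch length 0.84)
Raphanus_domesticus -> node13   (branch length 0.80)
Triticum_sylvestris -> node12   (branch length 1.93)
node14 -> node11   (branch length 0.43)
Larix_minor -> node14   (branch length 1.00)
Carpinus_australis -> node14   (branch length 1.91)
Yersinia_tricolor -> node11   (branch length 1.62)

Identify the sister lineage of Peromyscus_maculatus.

Peromyscus_maculatus attaches to the tree at the node subtending (Peromyscus_maculatus,Escherichia_maculatus).
The other lineage descending from that same node — the sister group — is the single tip Escherichia_maculatus.

Escherichia_maculatus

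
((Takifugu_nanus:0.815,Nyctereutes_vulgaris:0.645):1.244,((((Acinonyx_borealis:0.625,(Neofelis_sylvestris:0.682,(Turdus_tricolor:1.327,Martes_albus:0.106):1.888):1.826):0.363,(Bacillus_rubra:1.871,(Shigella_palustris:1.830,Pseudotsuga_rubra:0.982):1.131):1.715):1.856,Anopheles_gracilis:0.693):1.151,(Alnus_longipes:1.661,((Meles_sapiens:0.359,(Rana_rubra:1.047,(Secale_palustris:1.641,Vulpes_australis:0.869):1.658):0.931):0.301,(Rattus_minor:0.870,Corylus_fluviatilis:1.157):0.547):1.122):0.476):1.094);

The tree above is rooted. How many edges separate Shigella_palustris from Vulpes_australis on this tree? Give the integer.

11

The MRCA of Shigella_palustris and Vulpes_australis is the node subtending ((((Acinonyx_borealis,(Neofelis_sylvestris,(Turdus_tricolor,Martes_albus))),(Bacillus_rubra,(Shigella_palustris,Pseudotsuga_rubra))),Anopheles_gracilis),(Alnus_longipes,((Meles_sapiens,(Rana_rubra,(Secale_palustris,Vulpes_australis))),(Rattus_minor,Corylus_fluviatilis)))).
From Shigella_palustris up to that node: 5 branches. From Vulpes_australis up to the same node: 6 branches. Total: 5 + 6 = 11.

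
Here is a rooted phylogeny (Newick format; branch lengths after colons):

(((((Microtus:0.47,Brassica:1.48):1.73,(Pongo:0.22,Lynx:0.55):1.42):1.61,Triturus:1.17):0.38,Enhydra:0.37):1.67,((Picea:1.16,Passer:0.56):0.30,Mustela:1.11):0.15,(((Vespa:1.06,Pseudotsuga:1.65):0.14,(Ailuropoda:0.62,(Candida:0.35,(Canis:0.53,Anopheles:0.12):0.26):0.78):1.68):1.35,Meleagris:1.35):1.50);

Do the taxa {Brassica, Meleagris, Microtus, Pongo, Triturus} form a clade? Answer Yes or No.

No

The MRCA of the listed taxa is the root, so the smallest clade containing them is the whole tree.
That clade also contains Ailuropoda, Anopheles, Candida, Canis, Enhydra, Lynx, Mustela, Passer, Picea, Pseudotsuga, Vespa, which are not in the proposed group, so the group is not monophyletic.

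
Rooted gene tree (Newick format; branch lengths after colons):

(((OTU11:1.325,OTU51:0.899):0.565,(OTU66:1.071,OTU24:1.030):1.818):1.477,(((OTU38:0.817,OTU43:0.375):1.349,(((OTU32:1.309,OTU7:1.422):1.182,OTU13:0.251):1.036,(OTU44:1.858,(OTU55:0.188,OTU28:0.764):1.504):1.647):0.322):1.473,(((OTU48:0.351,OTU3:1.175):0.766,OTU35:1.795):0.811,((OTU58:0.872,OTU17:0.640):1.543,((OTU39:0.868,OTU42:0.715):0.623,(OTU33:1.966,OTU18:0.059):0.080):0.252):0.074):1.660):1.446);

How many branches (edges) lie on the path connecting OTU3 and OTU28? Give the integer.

The MRCA of OTU3 and OTU28 is the node subtending (((OTU38,OTU43),(((OTU32,OTU7),OTU13),(OTU44,(OTU55,OTU28)))),(((OTU48,OTU3),OTU35),((OTU58,OTU17),((OTU39,OTU42),(OTU33,OTU18))))).
From OTU3 up to that node: 4 branches. From OTU28 up to the same node: 5 branches. Total: 4 + 5 = 9.

9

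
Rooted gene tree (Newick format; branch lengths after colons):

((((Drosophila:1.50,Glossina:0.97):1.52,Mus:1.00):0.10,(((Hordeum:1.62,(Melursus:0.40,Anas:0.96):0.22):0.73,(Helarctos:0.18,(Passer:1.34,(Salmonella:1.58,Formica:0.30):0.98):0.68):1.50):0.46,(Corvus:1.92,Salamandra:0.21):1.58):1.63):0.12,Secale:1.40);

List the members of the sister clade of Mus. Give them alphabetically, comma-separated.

Drosophila, Glossina

Mus attaches to the tree at the node subtending ((Drosophila,Glossina),Mus).
The other lineage descending from that same node — the sister group — is (Drosophila,Glossina); its 2 tips in alphabetical order are the answer.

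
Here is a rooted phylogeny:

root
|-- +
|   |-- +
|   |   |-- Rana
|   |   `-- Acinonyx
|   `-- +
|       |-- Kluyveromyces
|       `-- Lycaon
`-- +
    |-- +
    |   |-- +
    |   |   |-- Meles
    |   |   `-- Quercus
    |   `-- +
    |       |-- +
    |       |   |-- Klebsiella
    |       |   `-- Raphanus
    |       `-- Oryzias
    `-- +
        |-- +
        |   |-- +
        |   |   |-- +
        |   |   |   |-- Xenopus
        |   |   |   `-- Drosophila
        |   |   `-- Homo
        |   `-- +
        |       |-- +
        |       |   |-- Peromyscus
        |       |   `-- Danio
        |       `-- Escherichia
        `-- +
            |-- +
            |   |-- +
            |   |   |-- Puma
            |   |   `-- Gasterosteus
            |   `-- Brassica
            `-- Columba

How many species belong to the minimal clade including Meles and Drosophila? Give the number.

The MRCA of Meles and Drosophila is the node subtending (((Meles,Quercus),((Klebsiella,Raphanus),Oryzias)),((((Xenopus,Drosophila),Homo),((Peromyscus,Danio),Escherichia)),(((Puma,Gasterosteus),Brassica),Columba))).
That clade contains 15 terminal taxa: Brassica, Columba, Danio, Drosophila, Escherichia, Gasterosteus, Homo, Klebsiella, Meles, Oryzias, Peromyscus, Puma, Quercus, Raphanus, Xenopus.

15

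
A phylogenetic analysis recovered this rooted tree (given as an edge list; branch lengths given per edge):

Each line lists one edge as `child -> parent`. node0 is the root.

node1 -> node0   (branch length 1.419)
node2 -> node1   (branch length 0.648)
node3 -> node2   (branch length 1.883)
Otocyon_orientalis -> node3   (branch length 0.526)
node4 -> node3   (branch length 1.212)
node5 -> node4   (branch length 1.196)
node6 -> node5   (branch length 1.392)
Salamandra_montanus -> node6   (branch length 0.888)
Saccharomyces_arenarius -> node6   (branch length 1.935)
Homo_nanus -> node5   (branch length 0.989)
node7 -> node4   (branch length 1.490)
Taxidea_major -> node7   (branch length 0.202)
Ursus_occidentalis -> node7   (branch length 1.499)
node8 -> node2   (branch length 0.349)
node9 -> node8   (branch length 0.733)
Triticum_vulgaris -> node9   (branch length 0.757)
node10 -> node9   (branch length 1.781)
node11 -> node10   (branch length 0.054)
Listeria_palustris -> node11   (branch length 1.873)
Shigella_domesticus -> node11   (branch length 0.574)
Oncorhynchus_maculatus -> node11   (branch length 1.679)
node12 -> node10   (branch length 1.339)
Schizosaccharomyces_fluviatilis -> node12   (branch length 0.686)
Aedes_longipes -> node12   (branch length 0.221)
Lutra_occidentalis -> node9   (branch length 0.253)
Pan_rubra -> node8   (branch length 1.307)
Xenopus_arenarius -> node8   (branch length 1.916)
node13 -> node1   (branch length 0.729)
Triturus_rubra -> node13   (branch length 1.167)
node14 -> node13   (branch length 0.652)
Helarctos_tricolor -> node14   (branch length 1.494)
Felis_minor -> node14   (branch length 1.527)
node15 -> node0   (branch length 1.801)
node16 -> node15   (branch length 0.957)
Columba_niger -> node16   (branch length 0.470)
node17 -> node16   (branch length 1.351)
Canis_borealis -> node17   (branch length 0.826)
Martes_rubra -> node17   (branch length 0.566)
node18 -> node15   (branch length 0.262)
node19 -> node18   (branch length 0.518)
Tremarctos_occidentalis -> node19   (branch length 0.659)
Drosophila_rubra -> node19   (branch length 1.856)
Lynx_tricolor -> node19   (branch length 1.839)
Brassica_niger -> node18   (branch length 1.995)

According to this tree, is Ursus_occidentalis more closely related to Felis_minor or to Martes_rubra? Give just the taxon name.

Felis_minor

The MRCA of Ursus_occidentalis and Felis_minor subtends (((Otocyon_orientalis,(((Salamandra_montanus,Saccharomyces_arenarius),Homo_nanus),(Taxidea_major,Ursus_occidentalis))),((Triticum_vulgaris,((Listeria_palustris,Shigella_domesticus,Oncorhynchus_maculatus),(Schizosaccharomyces_fluviatilis,Aedes_longipes)),Lutra_occidentalis),Pan_rubra,Xenopus_arenarius)),(Triturus_rubra,(Helarctos_tricolor,Felis_minor))) (18 taxa).
The MRCA of Ursus_occidentalis and Martes_rubra is the root, subtending the entire tree (25 taxa).
The first is nested inside the second, so Ursus_occidentalis shares a more recent common ancestor with Felis_minor.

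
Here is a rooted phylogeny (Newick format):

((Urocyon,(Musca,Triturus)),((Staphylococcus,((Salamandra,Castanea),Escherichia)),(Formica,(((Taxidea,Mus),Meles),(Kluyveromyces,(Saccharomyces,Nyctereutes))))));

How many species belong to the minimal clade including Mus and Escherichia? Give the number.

The MRCA of Mus and Escherichia is the node subtending ((Staphylococcus,((Salamandra,Castanea),Escherichia)),(Formica,(((Taxidea,Mus),Meles),(Kluyveromyces,(Saccharomyces,Nyctereutes))))).
That clade contains 11 terminal taxa: Castanea, Escherichia, Formica, Kluyveromyces, Meles, Mus, Nyctereutes, Saccharomyces, Salamandra, Staphylococcus, Taxidea.

11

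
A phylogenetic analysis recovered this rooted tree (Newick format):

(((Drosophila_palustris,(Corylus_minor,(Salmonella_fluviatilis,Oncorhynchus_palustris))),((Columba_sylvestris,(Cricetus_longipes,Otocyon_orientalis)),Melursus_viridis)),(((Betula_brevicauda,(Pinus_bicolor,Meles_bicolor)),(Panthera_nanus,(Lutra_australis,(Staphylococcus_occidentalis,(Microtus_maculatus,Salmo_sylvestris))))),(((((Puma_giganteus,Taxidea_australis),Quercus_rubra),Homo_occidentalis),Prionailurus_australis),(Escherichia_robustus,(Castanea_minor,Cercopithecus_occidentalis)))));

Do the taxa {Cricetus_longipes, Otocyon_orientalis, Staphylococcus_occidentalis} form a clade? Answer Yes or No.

No

The MRCA of the listed taxa is the root, so the smallest clade containing them is the whole tree.
That clade also contains Betula_brevicauda, Castanea_minor, Cercopithecus_occidentalis, Columba_sylvestris, Corylus_minor, Drosophila_palustris, Escherichia_robustus, Homo_occidentalis, Lutra_australis, Meles_bicolor, Melursus_viridis, Microtus_maculatus, Oncorhynchus_palustris, Panthera_nanus, Pinus_bicolor, Prionailurus_australis, Puma_giganteus, Quercus_rubra, Salmo_sylvestris, Salmonella_fluviatilis, Taxidea_australis, which are not in the proposed group, so the group is not monophyletic.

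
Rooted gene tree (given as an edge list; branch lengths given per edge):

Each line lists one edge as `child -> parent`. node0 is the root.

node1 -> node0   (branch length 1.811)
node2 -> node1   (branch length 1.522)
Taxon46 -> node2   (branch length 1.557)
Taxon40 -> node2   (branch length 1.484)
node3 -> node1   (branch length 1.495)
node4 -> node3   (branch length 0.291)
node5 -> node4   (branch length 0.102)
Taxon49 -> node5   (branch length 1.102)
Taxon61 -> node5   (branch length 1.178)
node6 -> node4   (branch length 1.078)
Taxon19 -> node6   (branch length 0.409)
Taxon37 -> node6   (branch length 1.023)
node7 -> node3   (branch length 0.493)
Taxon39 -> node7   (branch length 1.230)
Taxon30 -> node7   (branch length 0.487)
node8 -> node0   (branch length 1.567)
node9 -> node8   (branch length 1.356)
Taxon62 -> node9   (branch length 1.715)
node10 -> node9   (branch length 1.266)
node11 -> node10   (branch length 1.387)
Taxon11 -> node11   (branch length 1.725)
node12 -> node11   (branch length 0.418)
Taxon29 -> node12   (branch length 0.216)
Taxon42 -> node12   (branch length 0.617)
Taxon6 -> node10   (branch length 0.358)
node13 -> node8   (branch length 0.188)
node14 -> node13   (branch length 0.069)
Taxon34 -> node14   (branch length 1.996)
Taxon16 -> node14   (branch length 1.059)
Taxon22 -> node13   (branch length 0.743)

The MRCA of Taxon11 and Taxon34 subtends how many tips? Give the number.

8

The MRCA of Taxon11 and Taxon34 is the node subtending ((Taxon62,((Taxon11,(Taxon29,Taxon42)),Taxon6)),((Taxon34,Taxon16),Taxon22)).
That clade contains 8 terminal taxa: Taxon11, Taxon16, Taxon22, Taxon29, Taxon34, Taxon42, Taxon6, Taxon62.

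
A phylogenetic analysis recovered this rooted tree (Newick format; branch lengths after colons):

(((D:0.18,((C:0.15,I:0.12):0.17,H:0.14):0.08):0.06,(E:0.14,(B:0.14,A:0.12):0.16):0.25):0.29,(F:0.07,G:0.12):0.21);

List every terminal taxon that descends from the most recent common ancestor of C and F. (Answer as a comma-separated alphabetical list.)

A, B, C, D, E, F, G, H, I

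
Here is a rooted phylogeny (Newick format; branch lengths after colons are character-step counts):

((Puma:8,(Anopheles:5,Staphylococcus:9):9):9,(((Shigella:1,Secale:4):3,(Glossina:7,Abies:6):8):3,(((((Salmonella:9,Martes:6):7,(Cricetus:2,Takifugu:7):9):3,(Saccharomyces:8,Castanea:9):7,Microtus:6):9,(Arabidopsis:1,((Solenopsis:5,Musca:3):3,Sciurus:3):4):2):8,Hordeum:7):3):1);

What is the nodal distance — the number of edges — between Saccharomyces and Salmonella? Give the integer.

The MRCA of Saccharomyces and Salmonella is the node subtending (((Salmonella,Martes),(Cricetus,Takifugu)),(Saccharomyces,Castanea),Microtus).
From Saccharomyces up to that node: 2 branches. From Salmonella up to the same node: 3 branches. Total: 2 + 3 = 5.

5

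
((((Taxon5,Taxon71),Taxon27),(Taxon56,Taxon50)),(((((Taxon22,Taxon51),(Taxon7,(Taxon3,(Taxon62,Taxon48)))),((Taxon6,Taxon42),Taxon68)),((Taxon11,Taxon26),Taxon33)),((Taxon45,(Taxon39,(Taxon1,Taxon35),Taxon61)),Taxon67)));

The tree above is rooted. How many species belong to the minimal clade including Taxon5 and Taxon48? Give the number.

The MRCA of Taxon5 and Taxon48 is the root, so the clade is the entire tree.
That clade contains 23 terminal taxa: Taxon1, Taxon11, Taxon22, Taxon26, Taxon27, Taxon3, Taxon33, Taxon35, Taxon39, Taxon42, Taxon45, Taxon48, Taxon5, Taxon50, Taxon51, Taxon56, Taxon6, Taxon61, Taxon62, Taxon67, Taxon68, Taxon7, Taxon71.

23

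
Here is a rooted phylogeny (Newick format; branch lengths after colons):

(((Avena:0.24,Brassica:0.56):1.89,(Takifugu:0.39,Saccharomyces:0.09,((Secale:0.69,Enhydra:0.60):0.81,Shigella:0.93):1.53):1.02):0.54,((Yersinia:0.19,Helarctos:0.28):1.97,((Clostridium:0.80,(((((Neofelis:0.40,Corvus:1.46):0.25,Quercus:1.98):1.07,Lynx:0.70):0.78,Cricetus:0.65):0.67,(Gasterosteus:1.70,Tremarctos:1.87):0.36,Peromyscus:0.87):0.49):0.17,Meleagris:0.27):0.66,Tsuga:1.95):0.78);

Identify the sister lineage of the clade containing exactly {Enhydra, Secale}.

The clade containing exactly {Enhydra, Secale} attaches to the tree at the node subtending ((Secale,Enhydra),Shigella).
The other lineage descending from that same node — the sister group — is the single tip Shigella.

Shigella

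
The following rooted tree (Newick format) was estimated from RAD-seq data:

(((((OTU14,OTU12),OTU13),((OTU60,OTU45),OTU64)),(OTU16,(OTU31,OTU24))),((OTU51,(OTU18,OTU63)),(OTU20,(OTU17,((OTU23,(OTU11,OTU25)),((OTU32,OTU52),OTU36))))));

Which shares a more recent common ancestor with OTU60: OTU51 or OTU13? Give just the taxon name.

OTU13

The MRCA of OTU60 and OTU13 subtends (((OTU14,OTU12),OTU13),((OTU60,OTU45),OTU64)) (6 taxa).
The MRCA of OTU60 and OTU51 is the root, subtending the entire tree (20 taxa).
The first is nested inside the second, so OTU60 shares a more recent common ancestor with OTU13.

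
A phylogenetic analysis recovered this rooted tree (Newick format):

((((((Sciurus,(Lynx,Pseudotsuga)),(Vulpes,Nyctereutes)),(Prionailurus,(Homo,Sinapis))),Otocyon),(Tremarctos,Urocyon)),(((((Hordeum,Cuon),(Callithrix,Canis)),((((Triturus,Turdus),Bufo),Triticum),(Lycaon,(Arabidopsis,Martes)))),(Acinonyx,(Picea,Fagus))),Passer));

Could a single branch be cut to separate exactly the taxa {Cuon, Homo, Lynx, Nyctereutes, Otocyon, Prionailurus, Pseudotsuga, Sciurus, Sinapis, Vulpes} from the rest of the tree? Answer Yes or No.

The MRCA of the listed taxa is the root, so the smallest clade containing them is the whole tree.
That clade also contains Acinonyx, Arabidopsis, Bufo, Callithrix, Canis, Fagus, Hordeum, Lycaon, Martes, Passer, Picea, Tremarctos, Triticum, Triturus, Turdus, Urocyon, which are not in the proposed group, so the group is not monophyletic.

No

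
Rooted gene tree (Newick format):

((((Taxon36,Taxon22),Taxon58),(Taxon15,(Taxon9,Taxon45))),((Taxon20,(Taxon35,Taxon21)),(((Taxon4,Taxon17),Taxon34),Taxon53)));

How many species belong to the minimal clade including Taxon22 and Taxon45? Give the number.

6

The MRCA of Taxon22 and Taxon45 is the node subtending (((Taxon36,Taxon22),Taxon58),(Taxon15,(Taxon9,Taxon45))).
That clade contains 6 terminal taxa: Taxon15, Taxon22, Taxon36, Taxon45, Taxon58, Taxon9.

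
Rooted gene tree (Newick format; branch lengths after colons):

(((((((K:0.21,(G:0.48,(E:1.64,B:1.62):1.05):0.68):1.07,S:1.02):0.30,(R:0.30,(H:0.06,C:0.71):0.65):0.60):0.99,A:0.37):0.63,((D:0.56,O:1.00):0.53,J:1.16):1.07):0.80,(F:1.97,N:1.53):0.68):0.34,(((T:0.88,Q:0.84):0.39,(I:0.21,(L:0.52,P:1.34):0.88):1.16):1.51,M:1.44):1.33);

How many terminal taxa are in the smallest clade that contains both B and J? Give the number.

The MRCA of B and J is the node subtending (((((K,(G,(E,B))),S),(R,(H,C))),A),((D,O),J)).
That clade contains 12 terminal taxa: A, B, C, D, E, G, H, J, K, O, R, S.

12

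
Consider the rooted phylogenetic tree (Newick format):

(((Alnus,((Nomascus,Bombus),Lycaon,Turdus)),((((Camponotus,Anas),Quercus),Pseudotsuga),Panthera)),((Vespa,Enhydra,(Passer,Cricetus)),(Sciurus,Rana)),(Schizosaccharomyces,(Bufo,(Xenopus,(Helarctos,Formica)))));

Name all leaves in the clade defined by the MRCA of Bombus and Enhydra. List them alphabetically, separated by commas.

Tracing Bombus: it sits inside (Nomascus,Bombus).
Tracing Enhydra: it sits inside (Vespa,Enhydra,(Passer,Cricetus)).
The smallest clade enclosing both is the whole tree (their MRCA is the root), so the answer is all 21 tips in alphabetical order.

Alnus, Anas, Bombus, Bufo, Camponotus, Cricetus, Enhydra, Formica, Helarctos, Lycaon, Nomascus, Panthera, Passer, Pseudotsuga, Quercus, Rana, Schizosaccharomyces, Sciurus, Turdus, Vespa, Xenopus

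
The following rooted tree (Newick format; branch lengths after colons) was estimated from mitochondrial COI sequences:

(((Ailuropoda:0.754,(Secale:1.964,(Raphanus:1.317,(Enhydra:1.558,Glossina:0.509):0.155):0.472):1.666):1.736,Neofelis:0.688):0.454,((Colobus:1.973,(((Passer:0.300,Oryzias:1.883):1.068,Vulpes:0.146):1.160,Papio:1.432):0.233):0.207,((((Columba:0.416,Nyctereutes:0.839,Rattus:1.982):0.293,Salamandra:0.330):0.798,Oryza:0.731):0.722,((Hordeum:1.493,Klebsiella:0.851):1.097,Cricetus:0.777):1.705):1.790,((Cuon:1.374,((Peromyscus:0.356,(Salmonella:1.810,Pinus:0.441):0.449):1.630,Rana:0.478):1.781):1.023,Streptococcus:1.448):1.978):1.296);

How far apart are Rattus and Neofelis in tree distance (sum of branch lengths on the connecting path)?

The path runs Rattus → … → MRCA → … → Neofelis; the MRCA is the root of the tree.
Branch lengths along that path: 1.982 + 0.293 + 0.798 + 0.722 + 1.790 + 1.296 + 0.454 + 0.688 = 8.023.

8.023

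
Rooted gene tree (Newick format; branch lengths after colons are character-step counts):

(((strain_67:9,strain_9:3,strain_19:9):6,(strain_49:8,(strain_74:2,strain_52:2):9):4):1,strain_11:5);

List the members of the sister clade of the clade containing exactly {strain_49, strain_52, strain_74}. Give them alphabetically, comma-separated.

The clade containing exactly {strain_49, strain_52, strain_74} attaches to the tree at the node subtending ((strain_67,strain_9,strain_19),(strain_49,(strain_74,strain_52))).
The other lineage descending from that same node — the sister group — is (strain_67,strain_9,strain_19); its 3 tips in alphabetical order are the answer.

strain_19, strain_67, strain_9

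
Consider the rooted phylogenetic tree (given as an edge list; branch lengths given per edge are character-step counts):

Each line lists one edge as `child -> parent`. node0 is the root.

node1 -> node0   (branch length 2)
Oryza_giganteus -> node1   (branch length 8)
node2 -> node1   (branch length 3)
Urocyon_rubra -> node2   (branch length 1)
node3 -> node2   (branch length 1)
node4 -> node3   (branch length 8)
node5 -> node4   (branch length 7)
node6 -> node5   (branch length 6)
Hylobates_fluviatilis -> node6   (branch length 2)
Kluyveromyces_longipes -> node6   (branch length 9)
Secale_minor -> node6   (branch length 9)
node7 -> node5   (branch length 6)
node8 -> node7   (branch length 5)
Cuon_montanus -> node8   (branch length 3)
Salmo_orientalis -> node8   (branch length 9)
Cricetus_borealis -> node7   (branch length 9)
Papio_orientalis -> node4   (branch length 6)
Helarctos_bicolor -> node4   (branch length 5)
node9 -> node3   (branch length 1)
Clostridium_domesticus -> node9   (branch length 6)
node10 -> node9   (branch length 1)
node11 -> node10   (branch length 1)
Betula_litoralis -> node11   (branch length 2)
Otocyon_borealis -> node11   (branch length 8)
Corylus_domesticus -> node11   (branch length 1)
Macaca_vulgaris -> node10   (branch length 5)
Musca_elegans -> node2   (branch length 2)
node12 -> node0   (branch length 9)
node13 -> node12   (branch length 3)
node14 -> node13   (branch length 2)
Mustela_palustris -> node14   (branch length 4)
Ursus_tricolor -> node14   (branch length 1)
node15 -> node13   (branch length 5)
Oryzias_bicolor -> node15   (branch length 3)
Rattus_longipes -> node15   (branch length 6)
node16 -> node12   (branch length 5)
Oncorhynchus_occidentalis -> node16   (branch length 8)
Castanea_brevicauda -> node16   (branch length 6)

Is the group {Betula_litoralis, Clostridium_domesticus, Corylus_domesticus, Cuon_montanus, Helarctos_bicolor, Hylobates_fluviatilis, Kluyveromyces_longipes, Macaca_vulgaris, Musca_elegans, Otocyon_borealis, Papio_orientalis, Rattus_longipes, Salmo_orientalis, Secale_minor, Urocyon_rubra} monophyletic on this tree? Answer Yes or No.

The MRCA of the listed taxa is the root, so the smallest clade containing them is the whole tree.
That clade also contains Castanea_brevicauda, Cricetus_borealis, Mustela_palustris, Oncorhynchus_occidentalis, Oryza_giganteus, Oryzias_bicolor, Ursus_tricolor, which are not in the proposed group, so the group is not monophyletic.

No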